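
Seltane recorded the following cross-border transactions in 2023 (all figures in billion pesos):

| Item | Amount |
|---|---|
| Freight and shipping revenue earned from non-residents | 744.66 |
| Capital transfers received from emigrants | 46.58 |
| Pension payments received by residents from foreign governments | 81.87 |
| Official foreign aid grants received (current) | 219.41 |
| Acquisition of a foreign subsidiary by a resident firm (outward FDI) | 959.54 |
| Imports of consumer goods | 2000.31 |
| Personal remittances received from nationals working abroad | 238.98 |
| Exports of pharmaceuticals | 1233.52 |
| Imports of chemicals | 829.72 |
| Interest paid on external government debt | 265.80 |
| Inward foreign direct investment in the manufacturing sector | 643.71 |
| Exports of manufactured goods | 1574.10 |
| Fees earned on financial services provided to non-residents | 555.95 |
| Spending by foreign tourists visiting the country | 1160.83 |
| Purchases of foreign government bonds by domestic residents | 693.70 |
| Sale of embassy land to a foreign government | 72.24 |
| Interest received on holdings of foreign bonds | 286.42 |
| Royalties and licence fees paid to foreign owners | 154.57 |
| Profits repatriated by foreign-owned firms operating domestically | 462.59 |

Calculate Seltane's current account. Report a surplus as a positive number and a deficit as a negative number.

Goods: -829.72 + 1233.52 + 1574.10 - 2000.31 = -22.41
Services: 555.95 + 744.66 - 154.57 + 1160.83 = 2306.87
Primary income: -462.59 + 286.42 - 265.80 = -441.97
Secondary income: 81.87 + 219.41 + 238.98 = 540.26
Current account = (-22.41) + 2306.87 + (-441.97) + 540.26 = 2382.75
(Excluded from the current account — capital account: capital transfers received from emigrants 46.58, sale of embassy land to a foreign government 72.24; financial account: acquisition of a foreign subsidiary by a resident firm (outward FDI) 959.54, inward foreign direct investment in the manufacturing sector 643.71, purchases of foreign government bonds by domestic residents 693.70.)

2382.75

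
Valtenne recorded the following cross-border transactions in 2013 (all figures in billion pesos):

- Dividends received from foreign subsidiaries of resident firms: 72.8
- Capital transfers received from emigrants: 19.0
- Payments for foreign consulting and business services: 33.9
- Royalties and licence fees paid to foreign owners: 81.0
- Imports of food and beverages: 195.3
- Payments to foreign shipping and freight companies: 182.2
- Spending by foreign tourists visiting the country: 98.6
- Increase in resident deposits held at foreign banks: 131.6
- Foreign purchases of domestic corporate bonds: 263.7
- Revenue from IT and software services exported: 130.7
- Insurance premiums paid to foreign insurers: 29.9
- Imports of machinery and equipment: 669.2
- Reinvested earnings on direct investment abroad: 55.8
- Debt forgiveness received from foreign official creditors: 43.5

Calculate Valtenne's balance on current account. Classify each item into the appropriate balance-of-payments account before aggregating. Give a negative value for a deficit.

Goods: -195.3 - 669.2 = -864.5
Services: -29.9 + 98.6 + 130.7 - 182.2 - 33.9 - 81.0 = -97.7
Primary income: 55.8 + 72.8 = 128.6
Current account = (-864.5) + (-97.7) + 128.6 = -833.6
(Excluded from the current account — capital account: capital transfers received from emigrants 19.0, debt forgiveness received from foreign official creditors 43.5; financial account: increase in resident deposits held at foreign banks 131.6, foreign purchases of domestic corporate bonds 263.7.)

-833.6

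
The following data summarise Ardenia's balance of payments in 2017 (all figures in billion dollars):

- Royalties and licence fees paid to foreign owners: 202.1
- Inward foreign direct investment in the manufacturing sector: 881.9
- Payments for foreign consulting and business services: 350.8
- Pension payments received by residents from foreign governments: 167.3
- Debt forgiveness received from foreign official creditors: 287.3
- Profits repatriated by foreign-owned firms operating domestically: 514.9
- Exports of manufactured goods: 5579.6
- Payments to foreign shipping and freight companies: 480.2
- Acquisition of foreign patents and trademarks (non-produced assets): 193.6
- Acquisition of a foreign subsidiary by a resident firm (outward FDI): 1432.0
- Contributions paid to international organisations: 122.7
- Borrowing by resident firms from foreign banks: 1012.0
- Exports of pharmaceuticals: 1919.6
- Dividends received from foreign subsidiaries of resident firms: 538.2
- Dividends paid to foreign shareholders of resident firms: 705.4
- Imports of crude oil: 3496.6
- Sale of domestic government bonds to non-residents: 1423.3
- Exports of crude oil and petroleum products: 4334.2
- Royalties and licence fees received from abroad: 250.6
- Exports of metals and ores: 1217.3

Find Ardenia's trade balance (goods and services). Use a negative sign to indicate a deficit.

Goods: 5579.6 + 1217.3 - 3496.6 + 4334.2 + 1919.6 = 9554.1
Services: -480.2 - 202.1 + 250.6 - 350.8 = -782.5
Trade balance = 9554.1 + (-782.5) = 8771.6
(Excluded from the trade balance — financial account: inward foreign direct investment in the manufacturing sector 881.9, acquisition of a foreign subsidiary by a resident firm (outward FDI) 1432.0, borrowing by resident firms from foreign banks 1012.0, sale of domestic government bonds to non-residents 1423.3; secondary income: pension payments received by residents from foreign governments 167.3, contributions paid to international organisations 122.7; capital account: debt forgiveness received from foreign official creditors 287.3, acquisition of foreign patents and trademarks (non-produced assets) 193.6; primary income: profits repatriated by foreign-owned firms operating domestically 514.9, dividends received from foreign subsidiaries of resident firms 538.2, dividends paid to foreign shareholders of resident firms 705.4.)

8771.6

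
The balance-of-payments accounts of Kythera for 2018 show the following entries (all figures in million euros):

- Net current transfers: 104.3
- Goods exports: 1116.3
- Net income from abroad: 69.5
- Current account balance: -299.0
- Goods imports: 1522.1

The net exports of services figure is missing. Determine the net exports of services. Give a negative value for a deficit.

-67.0

Current account = goods balance + services balance + net primary income + net secondary income
Sum of the known components = -232.0
Net exports of services = CA - (known components) = -299.0 - (-232.0) = -67.0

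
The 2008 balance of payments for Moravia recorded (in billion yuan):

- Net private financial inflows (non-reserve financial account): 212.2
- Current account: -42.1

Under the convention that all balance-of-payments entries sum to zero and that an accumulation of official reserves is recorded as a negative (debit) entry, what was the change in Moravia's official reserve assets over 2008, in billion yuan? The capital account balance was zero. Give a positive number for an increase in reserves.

Official reserve transactions balance = -((-42.1) + 212.2) = -170.1
An accumulation of reserves is recorded as a debit (negative entry), so the change in the stock of reserves is the negative of that balance.
Change in official reserves = -(-170.1) = 170.1

170.1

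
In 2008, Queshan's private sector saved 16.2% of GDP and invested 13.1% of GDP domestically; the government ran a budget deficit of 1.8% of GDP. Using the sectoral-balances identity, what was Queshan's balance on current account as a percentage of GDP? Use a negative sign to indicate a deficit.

1.3

By the sectoral-balances identity, CA = (S_private - I) + (T - G).
Private balance = 16.2 - 13.1 = 3.1
Government balance (T - G) = -1.8
CA = 3.1 + (-1.8) = 1.3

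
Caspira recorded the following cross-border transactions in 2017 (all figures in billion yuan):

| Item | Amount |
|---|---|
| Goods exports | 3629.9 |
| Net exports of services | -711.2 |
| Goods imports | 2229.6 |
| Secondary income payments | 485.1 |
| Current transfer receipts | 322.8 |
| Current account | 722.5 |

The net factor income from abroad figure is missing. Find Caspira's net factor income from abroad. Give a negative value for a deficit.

195.7

Current account = goods balance + services balance + net primary income + net secondary income
Sum of the known components = 526.8
Net factor income from abroad = CA - (known components) = 722.5 - 526.8 = 195.7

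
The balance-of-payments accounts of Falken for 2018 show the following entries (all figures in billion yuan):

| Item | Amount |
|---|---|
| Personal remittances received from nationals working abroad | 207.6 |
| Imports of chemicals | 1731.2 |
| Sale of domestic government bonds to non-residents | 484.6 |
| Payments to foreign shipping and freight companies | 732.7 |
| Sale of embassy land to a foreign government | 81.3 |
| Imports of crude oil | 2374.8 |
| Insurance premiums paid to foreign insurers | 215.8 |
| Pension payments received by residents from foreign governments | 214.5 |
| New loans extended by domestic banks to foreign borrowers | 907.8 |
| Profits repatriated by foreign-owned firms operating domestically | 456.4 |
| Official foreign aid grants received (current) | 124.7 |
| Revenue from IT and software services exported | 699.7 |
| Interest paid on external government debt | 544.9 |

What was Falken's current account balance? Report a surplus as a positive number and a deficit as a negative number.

-4809.3

Goods: -2374.8 - 1731.2 = -4106.0
Services: -732.7 + 699.7 - 215.8 = -248.8
Primary income: -456.4 - 544.9 = -1001.3
Secondary income: 214.5 + 207.6 + 124.7 = 546.8
Current account = (-4106.0) + (-248.8) + (-1001.3) + 546.8 = -4809.3
(Excluded from the current account — financial account: sale of domestic government bonds to non-residents 484.6, new loans extended by domestic banks to foreign borrowers 907.8; capital account: sale of embassy land to a foreign government 81.3.)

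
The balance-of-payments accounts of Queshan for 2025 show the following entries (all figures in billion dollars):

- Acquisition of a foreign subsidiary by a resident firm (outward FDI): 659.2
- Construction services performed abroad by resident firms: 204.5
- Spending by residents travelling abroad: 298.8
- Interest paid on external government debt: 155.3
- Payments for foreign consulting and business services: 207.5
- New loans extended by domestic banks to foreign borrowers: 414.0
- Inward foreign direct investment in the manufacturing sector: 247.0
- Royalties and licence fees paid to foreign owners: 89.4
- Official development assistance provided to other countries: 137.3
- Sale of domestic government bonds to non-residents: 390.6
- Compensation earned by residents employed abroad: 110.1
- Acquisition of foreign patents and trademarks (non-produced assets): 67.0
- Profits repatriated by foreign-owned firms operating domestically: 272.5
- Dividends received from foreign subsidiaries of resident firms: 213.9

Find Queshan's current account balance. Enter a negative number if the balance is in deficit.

Services: -207.5 - 298.8 - 89.4 + 204.5 = -391.2
Primary income: 110.1 - 155.3 + 213.9 - 272.5 = -103.8
Secondary income: -137.3
Current account = (-391.2) + (-103.8) + (-137.3) = -632.3
(Excluded from the current account — financial account: acquisition of a foreign subsidiary by a resident firm (outward FDI) 659.2, new loans extended by domestic banks to foreign borrowers 414.0, inward foreign direct investment in the manufacturing sector 247.0, sale of domestic government bonds to non-residents 390.6; capital account: acquisition of foreign patents and trademarks (non-produced assets) 67.0.)

-632.3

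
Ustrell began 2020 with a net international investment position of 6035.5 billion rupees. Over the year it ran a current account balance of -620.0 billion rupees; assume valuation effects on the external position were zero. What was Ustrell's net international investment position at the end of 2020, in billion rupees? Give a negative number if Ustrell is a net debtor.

With no valuation effects, change in NIIP = current account = -620.0
End-of-year NIIP = 6035.5 + (-620.0) = 5415.5

5415.5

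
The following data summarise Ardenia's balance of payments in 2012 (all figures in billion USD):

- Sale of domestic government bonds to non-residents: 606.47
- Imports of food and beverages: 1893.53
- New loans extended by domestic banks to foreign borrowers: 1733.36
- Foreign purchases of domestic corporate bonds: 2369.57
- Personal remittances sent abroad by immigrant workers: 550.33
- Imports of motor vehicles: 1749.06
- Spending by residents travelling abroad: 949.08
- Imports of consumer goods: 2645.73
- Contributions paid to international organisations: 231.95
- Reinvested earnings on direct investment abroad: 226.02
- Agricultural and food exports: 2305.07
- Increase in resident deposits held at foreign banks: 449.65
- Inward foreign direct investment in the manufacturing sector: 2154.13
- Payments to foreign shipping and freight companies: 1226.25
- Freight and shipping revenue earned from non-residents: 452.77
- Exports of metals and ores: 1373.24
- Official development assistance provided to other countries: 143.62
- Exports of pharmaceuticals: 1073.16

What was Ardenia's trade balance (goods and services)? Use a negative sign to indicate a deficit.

Goods: 2305.07 + 1373.24 - 2645.73 + 1073.16 - 1893.53 - 1749.06 = -1536.85
Services: -1226.25 + 452.77 - 949.08 = -1722.56
Trade balance = -1536.85 + (-1722.56) = -3259.41
(Excluded from the trade balance — financial account: sale of domestic government bonds to non-residents 606.47, new loans extended by domestic banks to foreign borrowers 1733.36, foreign purchases of domestic corporate bonds 2369.57, increase in resident deposits held at foreign banks 449.65, inward foreign direct investment in the manufacturing sector 2154.13; secondary income: personal remittances sent abroad by immigrant workers 550.33, contributions paid to international organisations 231.95, official development assistance provided to other countries 143.62; primary income: reinvested earnings on direct investment abroad 226.02.)

-3259.41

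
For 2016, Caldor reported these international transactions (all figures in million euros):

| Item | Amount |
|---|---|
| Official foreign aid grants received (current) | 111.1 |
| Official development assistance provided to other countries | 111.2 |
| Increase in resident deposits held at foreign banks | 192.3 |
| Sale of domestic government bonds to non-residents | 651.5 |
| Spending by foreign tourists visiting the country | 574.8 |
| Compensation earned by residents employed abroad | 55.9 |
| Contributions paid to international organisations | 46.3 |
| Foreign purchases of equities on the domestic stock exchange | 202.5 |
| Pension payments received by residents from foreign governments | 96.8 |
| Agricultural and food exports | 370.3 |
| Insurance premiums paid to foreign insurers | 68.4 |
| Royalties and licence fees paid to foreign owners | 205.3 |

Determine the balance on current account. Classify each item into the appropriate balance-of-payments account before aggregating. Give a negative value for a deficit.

Goods: 370.3
Services: -68.4 + 574.8 - 205.3 = 301.1
Primary income: 55.9
Secondary income: -46.3 + 96.8 + 111.1 - 111.2 = 50.4
Current account = 370.3 + 301.1 + 55.9 + 50.4 = 777.7
(Excluded from the current account — financial account: increase in resident deposits held at foreign banks 192.3, sale of domestic government bonds to non-residents 651.5, foreign purchases of equities on the domestic stock exchange 202.5.)

777.7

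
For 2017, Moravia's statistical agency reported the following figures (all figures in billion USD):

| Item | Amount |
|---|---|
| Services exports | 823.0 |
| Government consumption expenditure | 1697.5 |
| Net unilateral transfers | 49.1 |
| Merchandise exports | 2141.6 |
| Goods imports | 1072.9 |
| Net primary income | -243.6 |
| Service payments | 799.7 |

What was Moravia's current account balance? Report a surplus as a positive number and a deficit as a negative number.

897.5

Goods balance = 2141.6 - 1072.9 = 1068.7
Services balance = 823.0 - 799.7 = 23.3
Trade balance (goods + services) = 1068.7 + 23.3 = 1092.0
Net primary income = -243.6
Net secondary income = 49.1
Current account = 1092.0 + (-243.6) + 49.1 = 897.5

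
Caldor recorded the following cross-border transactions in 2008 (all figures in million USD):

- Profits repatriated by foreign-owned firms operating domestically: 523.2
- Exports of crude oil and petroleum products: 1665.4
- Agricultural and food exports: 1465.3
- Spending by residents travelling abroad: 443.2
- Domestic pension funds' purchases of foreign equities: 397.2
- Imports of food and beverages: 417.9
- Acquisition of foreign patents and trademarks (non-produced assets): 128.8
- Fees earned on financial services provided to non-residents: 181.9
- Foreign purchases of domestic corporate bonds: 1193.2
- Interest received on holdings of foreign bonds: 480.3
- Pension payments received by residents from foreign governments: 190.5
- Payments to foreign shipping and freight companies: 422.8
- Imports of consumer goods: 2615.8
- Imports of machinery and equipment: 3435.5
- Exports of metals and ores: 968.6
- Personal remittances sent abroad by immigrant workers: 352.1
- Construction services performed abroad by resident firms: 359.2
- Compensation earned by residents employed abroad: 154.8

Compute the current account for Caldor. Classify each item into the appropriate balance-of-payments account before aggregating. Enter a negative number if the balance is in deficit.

-2744.5

Goods: -417.9 + 1465.3 - 3435.5 + 968.6 - 2615.8 + 1665.4 = -2369.9
Services: 181.9 - 443.2 + 359.2 - 422.8 = -324.9
Primary income: 154.8 - 523.2 + 480.3 = 111.9
Secondary income: -352.1 + 190.5 = -161.6
Current account = (-2369.9) + (-324.9) + 111.9 + (-161.6) = -2744.5
(Excluded from the current account — financial account: domestic pension funds' purchases of foreign equities 397.2, foreign purchases of domestic corporate bonds 1193.2; capital account: acquisition of foreign patents and trademarks (non-produced assets) 128.8.)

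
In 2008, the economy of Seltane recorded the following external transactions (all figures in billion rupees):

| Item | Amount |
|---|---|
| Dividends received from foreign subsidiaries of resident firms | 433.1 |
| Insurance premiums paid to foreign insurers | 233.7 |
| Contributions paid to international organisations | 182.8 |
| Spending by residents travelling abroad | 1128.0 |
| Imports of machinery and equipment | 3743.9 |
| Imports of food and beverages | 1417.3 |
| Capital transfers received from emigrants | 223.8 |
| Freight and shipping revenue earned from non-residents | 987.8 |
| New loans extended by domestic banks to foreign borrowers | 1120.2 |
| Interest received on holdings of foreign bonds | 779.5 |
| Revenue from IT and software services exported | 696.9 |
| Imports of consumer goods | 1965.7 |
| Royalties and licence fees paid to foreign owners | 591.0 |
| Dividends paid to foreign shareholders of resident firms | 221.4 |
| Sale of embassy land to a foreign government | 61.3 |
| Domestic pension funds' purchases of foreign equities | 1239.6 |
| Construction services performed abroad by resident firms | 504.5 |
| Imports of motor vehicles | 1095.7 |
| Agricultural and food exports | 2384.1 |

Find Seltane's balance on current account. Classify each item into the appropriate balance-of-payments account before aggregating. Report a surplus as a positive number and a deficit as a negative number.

-4793.6

Goods: 2384.1 - 1095.7 - 1417.3 - 1965.7 - 3743.9 = -5838.5
Services: 987.8 - 1128.0 - 591.0 + 696.9 + 504.5 - 233.7 = 236.5
Primary income: -221.4 + 433.1 + 779.5 = 991.2
Secondary income: -182.8
Current account = (-5838.5) + 236.5 + 991.2 + (-182.8) = -4793.6
(Excluded from the current account — capital account: capital transfers received from emigrants 223.8, sale of embassy land to a foreign government 61.3; financial account: new loans extended by domestic banks to foreign borrowers 1120.2, domestic pension funds' purchases of foreign equities 1239.6.)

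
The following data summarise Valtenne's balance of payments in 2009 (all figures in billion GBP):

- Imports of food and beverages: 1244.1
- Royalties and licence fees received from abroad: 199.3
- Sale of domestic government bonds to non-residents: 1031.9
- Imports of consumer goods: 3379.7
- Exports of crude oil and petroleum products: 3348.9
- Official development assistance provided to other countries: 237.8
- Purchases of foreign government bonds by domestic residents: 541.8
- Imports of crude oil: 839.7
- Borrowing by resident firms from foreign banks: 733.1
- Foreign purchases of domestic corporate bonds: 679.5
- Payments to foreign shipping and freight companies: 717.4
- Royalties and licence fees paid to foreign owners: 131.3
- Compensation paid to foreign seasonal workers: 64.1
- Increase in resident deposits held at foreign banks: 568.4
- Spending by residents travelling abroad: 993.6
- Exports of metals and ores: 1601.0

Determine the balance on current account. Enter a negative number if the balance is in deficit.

Goods: -1244.1 + 3348.9 - 3379.7 - 839.7 + 1601.0 = -513.6
Services: -131.3 + 199.3 - 993.6 - 717.4 = -1643.0
Primary income: -64.1
Secondary income: -237.8
Current account = (-513.6) + (-1643.0) + (-64.1) + (-237.8) = -2458.5
(Excluded from the current account — financial account: sale of domestic government bonds to non-residents 1031.9, purchases of foreign government bonds by domestic residents 541.8, borrowing by resident firms from foreign banks 733.1, foreign purchases of domestic corporate bonds 679.5, increase in resident deposits held at foreign banks 568.4.)

-2458.5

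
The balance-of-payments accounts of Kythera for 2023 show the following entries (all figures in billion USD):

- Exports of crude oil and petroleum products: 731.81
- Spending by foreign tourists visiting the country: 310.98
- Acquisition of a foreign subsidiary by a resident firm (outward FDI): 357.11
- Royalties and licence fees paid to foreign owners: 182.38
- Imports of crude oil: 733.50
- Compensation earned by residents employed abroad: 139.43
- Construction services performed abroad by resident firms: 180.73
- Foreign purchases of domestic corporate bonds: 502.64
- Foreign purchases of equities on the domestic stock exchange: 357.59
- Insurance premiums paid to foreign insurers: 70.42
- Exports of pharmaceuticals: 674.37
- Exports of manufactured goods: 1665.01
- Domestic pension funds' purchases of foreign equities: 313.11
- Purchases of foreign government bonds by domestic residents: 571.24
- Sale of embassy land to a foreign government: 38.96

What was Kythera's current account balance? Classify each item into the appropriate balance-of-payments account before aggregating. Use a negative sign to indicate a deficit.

Goods: 674.37 + 1665.01 + 731.81 - 733.50 = 2337.69
Services: -182.38 - 70.42 + 310.98 + 180.73 = 238.91
Primary income: 139.43
Current account = 2337.69 + 238.91 + 139.43 = 2716.03
(Excluded from the current account — financial account: acquisition of a foreign subsidiary by a resident firm (outward FDI) 357.11, foreign purchases of domestic corporate bonds 502.64, foreign purchases of equities on the domestic stock exchange 357.59, domestic pension funds' purchases of foreign equities 313.11, purchases of foreign government bonds by domestic residents 571.24; capital account: sale of embassy land to a foreign government 38.96.)

2716.03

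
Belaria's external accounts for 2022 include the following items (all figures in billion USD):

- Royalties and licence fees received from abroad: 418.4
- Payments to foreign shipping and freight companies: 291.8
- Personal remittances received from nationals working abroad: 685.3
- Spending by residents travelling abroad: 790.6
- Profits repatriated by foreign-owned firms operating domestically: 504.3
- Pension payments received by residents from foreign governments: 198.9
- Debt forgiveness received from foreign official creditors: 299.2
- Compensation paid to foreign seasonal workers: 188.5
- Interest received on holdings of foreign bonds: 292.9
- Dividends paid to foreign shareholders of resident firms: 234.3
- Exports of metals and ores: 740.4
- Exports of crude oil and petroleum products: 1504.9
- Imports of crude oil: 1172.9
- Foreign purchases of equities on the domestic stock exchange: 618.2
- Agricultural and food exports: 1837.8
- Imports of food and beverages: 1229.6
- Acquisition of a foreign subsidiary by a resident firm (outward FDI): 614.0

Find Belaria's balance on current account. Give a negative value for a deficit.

Goods: -1172.9 + 1837.8 - 1229.6 + 740.4 + 1504.9 = 1680.6
Services: -790.6 + 418.4 - 291.8 = -664.0
Primary income: -234.3 + 292.9 - 188.5 - 504.3 = -634.2
Secondary income: 198.9 + 685.3 = 884.2
Current account = 1680.6 + (-664.0) + (-634.2) + 884.2 = 1266.6
(Excluded from the current account — capital account: debt forgiveness received from foreign official creditors 299.2; financial account: foreign purchases of equities on the domestic stock exchange 618.2, acquisition of a foreign subsidiary by a resident firm (outward FDI) 614.0.)

1266.6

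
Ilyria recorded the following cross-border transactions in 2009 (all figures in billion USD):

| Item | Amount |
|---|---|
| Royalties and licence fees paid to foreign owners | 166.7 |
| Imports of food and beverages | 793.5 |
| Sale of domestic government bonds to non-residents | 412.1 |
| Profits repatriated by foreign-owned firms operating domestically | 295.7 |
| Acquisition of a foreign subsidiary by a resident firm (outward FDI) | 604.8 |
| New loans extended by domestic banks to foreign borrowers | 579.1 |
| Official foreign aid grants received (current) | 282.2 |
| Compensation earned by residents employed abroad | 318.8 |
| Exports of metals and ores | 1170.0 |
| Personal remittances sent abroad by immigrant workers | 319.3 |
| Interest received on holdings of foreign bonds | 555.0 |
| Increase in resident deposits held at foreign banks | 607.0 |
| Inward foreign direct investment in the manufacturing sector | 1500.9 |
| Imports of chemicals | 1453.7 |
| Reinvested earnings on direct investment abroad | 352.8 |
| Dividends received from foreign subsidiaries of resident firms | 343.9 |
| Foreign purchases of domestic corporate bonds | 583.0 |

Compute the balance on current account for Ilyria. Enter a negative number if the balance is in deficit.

-6.2

Goods: 1170.0 - 1453.7 - 793.5 = -1077.2
Services: -166.7
Primary income: 352.8 + 318.8 - 295.7 + 555.0 + 343.9 = 1274.8
Secondary income: -319.3 + 282.2 = -37.1
Current account = (-1077.2) + (-166.7) + 1274.8 + (-37.1) = -6.2
(Excluded from the current account — financial account: sale of domestic government bonds to non-residents 412.1, acquisition of a foreign subsidiary by a resident firm (outward FDI) 604.8, new loans extended by domestic banks to foreign borrowers 579.1, increase in resident deposits held at foreign banks 607.0, inward foreign direct investment in the manufacturing sector 1500.9, foreign purchases of domestic corporate bonds 583.0.)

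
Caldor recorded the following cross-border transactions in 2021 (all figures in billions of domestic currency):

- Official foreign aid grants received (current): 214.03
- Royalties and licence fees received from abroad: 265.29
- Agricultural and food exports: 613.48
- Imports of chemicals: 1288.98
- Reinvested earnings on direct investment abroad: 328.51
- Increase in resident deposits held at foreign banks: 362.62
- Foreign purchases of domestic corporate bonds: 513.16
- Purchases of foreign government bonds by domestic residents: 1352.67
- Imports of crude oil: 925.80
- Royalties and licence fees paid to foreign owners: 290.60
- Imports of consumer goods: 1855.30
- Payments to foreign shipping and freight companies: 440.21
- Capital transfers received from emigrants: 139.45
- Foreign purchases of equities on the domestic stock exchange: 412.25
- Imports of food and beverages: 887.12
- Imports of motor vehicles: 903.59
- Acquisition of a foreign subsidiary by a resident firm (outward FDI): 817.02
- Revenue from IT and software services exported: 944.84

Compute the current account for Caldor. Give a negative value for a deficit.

-4225.45

Goods: -887.12 - 925.80 - 903.59 - 1855.30 + 613.48 - 1288.98 = -5247.31
Services: 944.84 - 290.60 - 440.21 + 265.29 = 479.32
Primary income: 328.51
Secondary income: 214.03
Current account = (-5247.31) + 479.32 + 328.51 + 214.03 = -4225.45
(Excluded from the current account — financial account: increase in resident deposits held at foreign banks 362.62, foreign purchases of domestic corporate bonds 513.16, purchases of foreign government bonds by domestic residents 1352.67, foreign purchases of equities on the domestic stock exchange 412.25, acquisition of a foreign subsidiary by a resident firm (outward FDI) 817.02; capital account: capital transfers received from emigrants 139.45.)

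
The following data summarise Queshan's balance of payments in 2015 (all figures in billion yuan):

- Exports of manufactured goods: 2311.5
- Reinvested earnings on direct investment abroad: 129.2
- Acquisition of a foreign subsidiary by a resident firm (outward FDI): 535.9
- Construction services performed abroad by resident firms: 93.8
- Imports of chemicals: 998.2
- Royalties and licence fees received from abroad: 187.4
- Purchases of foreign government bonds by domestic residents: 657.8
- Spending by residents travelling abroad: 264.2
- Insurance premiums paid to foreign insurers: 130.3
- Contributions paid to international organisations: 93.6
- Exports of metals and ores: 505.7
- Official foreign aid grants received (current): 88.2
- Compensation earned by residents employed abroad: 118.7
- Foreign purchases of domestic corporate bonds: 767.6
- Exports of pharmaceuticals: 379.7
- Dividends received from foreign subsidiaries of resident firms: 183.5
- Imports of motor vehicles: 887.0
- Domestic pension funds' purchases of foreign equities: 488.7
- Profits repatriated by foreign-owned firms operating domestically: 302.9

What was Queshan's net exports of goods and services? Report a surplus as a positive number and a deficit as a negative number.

1198.4

Goods: 505.7 - 887.0 - 998.2 + 2311.5 + 379.7 = 1311.7
Services: 93.8 + 187.4 - 130.3 - 264.2 = -113.3
Trade balance = 1311.7 + (-113.3) = 1198.4
(Excluded from the trade balance — primary income: reinvested earnings on direct investment abroad 129.2, compensation earned by residents employed abroad 118.7, dividends received from foreign subsidiaries of resident firms 183.5, profits repatriated by foreign-owned firms operating domestically 302.9; financial account: acquisition of a foreign subsidiary by a resident firm (outward FDI) 535.9, purchases of foreign government bonds by domestic residents 657.8, foreign purchases of domestic corporate bonds 767.6, domestic pension funds' purchases of foreign equities 488.7; secondary income: contributions paid to international organisations 93.6, official foreign aid grants received (current) 88.2.)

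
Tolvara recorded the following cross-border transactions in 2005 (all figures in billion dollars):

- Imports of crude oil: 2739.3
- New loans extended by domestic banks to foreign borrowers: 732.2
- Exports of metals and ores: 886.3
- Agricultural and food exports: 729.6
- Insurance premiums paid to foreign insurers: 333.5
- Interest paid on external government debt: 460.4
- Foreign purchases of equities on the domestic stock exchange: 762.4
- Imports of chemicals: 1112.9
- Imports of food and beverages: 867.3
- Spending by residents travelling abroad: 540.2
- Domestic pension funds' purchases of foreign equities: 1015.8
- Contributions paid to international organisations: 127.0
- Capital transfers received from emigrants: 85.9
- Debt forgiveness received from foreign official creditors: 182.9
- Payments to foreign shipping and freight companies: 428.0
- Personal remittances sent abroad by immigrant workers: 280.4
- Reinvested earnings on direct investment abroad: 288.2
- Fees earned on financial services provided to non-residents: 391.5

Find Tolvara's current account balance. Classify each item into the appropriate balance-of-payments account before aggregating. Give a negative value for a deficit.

Goods: -867.3 + 729.6 - 2739.3 + 886.3 - 1112.9 = -3103.6
Services: -333.5 - 540.2 + 391.5 - 428.0 = -910.2
Primary income: 288.2 - 460.4 = -172.2
Secondary income: -280.4 - 127.0 = -407.4
Current account = (-3103.6) + (-910.2) + (-172.2) + (-407.4) = -4593.4
(Excluded from the current account — financial account: new loans extended by domestic banks to foreign borrowers 732.2, foreign purchases of equities on the domestic stock exchange 762.4, domestic pension funds' purchases of foreign equities 1015.8; capital account: capital transfers received from emigrants 85.9, debt forgiveness received from foreign official creditors 182.9.)

-4593.4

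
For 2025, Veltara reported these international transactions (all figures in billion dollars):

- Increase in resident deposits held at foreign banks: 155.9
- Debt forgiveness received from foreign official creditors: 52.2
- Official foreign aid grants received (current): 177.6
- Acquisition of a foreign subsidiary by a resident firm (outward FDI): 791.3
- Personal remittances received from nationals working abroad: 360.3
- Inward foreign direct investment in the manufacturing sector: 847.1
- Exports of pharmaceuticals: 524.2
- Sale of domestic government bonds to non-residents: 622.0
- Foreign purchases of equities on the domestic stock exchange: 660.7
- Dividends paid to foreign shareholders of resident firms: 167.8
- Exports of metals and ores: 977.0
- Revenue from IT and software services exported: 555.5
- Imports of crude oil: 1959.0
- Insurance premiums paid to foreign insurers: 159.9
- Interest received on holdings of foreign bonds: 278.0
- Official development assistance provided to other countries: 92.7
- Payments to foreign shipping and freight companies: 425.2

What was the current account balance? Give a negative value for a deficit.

Goods: -1959.0 + 524.2 + 977.0 = -457.8
Services: -425.2 - 159.9 + 555.5 = -29.6
Primary income: 278.0 - 167.8 = 110.2
Secondary income: -92.7 + 177.6 + 360.3 = 445.2
Current account = (-457.8) + (-29.6) + 110.2 + 445.2 = 68.0
(Excluded from the current account — financial account: increase in resident deposits held at foreign banks 155.9, acquisition of a foreign subsidiary by a resident firm (outward FDI) 791.3, inward foreign direct investment in the manufacturing sector 847.1, sale of domestic government bonds to non-residents 622.0, foreign purchases of equities on the domestic stock exchange 660.7; capital account: debt forgiveness received from foreign official creditors 52.2.)

68.0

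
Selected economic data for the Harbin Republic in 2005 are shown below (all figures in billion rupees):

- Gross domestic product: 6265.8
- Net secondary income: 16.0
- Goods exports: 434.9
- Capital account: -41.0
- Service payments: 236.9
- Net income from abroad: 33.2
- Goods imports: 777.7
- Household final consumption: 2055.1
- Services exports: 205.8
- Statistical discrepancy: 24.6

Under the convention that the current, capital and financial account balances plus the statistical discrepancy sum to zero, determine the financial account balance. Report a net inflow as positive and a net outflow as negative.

341.1

Goods balance = 434.9 - 777.7 = -342.8
Services balance = 205.8 - 236.9 = -31.1
Trade balance (goods + services) = -342.8 + (-31.1) = -373.9
Net primary income = 33.2
Net secondary income = 16.0
Current account = -373.9 + 33.2 + 16.0 = -324.7
Financial account = -(-324.7 + (-41.0) + 24.6) = 341.1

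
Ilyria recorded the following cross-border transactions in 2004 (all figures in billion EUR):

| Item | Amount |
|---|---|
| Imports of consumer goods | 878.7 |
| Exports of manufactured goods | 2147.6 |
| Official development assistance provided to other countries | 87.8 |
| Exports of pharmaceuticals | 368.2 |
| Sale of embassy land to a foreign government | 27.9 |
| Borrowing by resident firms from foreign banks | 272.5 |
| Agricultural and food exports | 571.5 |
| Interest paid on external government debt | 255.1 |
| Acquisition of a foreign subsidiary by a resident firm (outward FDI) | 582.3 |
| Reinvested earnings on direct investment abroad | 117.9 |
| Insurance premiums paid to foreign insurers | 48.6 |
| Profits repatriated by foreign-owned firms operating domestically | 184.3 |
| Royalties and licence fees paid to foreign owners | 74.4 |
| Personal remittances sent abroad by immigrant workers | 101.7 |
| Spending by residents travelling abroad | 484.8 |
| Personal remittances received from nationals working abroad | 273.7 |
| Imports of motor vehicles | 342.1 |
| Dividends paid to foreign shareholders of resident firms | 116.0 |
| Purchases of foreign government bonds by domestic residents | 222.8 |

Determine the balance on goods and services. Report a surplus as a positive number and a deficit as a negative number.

1258.7

Goods: 571.5 + 2147.6 + 368.2 - 878.7 - 342.1 = 1866.5
Services: -74.4 - 48.6 - 484.8 = -607.8
Trade balance = 1866.5 + (-607.8) = 1258.7
(Excluded from the trade balance — secondary income: official development assistance provided to other countries 87.8, personal remittances sent abroad by immigrant workers 101.7, personal remittances received from nationals working abroad 273.7; capital account: sale of embassy land to a foreign government 27.9; financial account: borrowing by resident firms from foreign banks 272.5, acquisition of a foreign subsidiary by a resident firm (outward FDI) 582.3, purchases of foreign government bonds by domestic residents 222.8; primary income: interest paid on external government debt 255.1, reinvested earnings on direct investment abroad 117.9, profits repatriated by foreign-owned firms operating domestically 184.3, dividends paid to foreign shareholders of resident firms 116.0.)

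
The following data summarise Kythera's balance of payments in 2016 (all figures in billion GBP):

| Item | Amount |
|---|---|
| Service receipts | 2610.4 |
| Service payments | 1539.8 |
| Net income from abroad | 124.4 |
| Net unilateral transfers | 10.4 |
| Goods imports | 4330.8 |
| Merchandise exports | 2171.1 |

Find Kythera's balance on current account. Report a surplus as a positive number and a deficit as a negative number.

-954.3

Goods balance = 2171.1 - 4330.8 = -2159.7
Services balance = 2610.4 - 1539.8 = 1070.6
Trade balance (goods + services) = -2159.7 + 1070.6 = -1089.1
Net primary income = 124.4
Net secondary income = 10.4
Current account = -1089.1 + 124.4 + 10.4 = -954.3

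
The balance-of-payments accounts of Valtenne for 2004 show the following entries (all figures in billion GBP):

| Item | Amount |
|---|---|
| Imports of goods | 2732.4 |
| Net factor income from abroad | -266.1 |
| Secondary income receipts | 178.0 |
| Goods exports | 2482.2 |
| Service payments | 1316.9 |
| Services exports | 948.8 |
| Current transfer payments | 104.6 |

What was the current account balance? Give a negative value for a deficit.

Goods balance = 2482.2 - 2732.4 = -250.2
Services balance = 948.8 - 1316.9 = -368.1
Trade balance (goods + services) = -250.2 + (-368.1) = -618.3
Net primary income = -266.1
Net secondary income = 178.0 - 104.6 = 73.4
Current account = -618.3 + (-266.1) + 73.4 = -811.0

-811.0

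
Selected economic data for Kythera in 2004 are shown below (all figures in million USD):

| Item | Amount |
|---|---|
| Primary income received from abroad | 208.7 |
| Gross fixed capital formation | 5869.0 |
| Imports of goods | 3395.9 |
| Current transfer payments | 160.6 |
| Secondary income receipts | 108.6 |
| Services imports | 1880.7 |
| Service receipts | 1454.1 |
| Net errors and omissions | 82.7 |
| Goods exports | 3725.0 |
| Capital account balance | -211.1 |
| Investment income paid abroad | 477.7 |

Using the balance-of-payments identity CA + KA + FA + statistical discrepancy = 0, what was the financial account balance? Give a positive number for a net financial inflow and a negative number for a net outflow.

Goods balance = 3725.0 - 3395.9 = 329.1
Services balance = 1454.1 - 1880.7 = -426.6
Trade balance (goods + services) = 329.1 + (-426.6) = -97.5
Net primary income = 208.7 - 477.7 = -269.0
Net secondary income = 108.6 - 160.6 = -52.0
Current account = -97.5 + (-269.0) + (-52.0) = -418.5
Financial account = -(-418.5 + (-211.1) + 82.7) = 546.9

546.9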